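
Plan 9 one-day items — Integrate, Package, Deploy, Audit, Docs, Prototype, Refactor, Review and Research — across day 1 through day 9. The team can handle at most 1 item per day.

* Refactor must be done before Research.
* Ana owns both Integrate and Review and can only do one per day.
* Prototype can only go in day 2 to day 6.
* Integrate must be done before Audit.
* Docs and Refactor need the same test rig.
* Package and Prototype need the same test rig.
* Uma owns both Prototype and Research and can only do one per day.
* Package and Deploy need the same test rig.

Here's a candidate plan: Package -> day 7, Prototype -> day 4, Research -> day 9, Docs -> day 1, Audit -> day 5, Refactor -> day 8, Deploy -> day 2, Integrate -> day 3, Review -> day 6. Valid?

Valid

Package and Prototype need the same test rig — holds.
Docs and Refactor need the same test rig — holds.
Ana owns both Integrate and Review and can only do one per day — holds.
Integrate must be done before Audit — holds.
Refactor must be done before Research — holds.
Prototype can only go in day 2 to day 6 — holds.
Package and Deploy need the same test rig — holds.
The team can handle at most 1 item per day — holds.
Uma owns both Prototype and Research and can only do one per day — holds.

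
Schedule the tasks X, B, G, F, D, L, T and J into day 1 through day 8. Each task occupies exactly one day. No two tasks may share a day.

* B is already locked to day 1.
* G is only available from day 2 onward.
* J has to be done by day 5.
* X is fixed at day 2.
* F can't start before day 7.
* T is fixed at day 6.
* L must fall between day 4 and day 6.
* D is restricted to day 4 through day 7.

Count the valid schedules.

Splitting on G: it can be day 3 (2), day 4 (1), day 5 (1), day 7 (2), day 8 (2). Listing each branch's schedules as (X, B, F, D, L, T, J) by day number:
G=day 3: (2,1,8,7,4,6,5) (2,1,8,7,5,6,4) — 2.
G=day 4: (2,1,8,7,5,6,3) — 1.
G=day 5: (2,1,8,7,4,6,3) — 1.
G=day 7: (2,1,8,4,5,6,3) (2,1,8,5,4,6,3) — 2.
G=day 8: (2,1,7,4,5,6,3) (2,1,7,5,4,6,3) — 2.
Summing: 2 + 1 + 1 + 2 + 2 = 8.

8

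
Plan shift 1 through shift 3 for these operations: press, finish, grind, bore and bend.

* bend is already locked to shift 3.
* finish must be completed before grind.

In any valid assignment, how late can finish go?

Downstream work caps finish at shift 2.
finish at shift 2 is achievable: bore in shift 1; bend in shift 3; press in shift 1; finish in shift 2; grind in shift 3.

shift 2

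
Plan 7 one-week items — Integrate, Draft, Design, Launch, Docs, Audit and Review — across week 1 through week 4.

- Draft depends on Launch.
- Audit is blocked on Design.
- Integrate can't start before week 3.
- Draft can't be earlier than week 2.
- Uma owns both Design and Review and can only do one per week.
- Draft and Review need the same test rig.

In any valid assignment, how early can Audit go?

Precedence pushes Audit to at least week 2.
Audit at week 2 is achievable: Docs=week 1, Review=week 3, Launch=week 1, Integrate=week 3, Design=week 1, Draft=week 2, Audit=week 2.

week 2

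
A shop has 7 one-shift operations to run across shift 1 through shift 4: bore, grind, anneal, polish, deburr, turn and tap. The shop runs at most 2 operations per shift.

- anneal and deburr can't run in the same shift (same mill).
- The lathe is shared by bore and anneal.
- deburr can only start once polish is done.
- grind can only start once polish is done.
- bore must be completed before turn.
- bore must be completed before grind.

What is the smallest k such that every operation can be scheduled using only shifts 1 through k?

4 shifts

The precedence chain requires at least 2 distinct shifts.
With at most 2 per shift and 7 operations, at least 4 shifts are needed.
4 works (last occupied shift: shift 4): for example anneal=shift 3; tap=shift 4; grind=shift 2; turn=shift 3; bore=shift 1; deburr=shift 2; polish=shift 1.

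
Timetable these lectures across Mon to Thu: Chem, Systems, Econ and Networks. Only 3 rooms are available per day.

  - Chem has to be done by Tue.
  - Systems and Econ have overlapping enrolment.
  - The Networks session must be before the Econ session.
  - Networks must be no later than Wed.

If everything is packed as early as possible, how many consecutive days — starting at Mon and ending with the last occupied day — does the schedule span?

2

The precedence chain requires at least 2 distinct days.
With at most 3 per day and 4 lectures, at least 2 days are needed.
2 works (last occupied day: Tue): for example Chem -> Mon, Systems -> Mon, Networks -> Mon, Econ -> Tue.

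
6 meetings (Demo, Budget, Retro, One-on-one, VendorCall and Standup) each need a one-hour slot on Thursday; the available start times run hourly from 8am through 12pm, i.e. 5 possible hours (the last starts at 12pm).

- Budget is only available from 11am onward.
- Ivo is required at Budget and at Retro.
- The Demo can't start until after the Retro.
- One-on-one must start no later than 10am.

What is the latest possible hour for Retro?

Downstream work caps Retro at 11am.
Retro at 11am is achievable: VendorCall in 8am, Retro in 11am, One-on-one in 8am, Standup in 8am, Demo in 12pm, Budget in 12pm.

11am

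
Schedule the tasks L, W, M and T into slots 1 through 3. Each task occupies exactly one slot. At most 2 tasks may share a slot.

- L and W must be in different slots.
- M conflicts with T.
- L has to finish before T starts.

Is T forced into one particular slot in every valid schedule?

T can be 2 (e.g. T in 2, M in 1, L in 1, W in 2) or 3 (e.g. M in 1, T in 3, W in 2, L in 1).

No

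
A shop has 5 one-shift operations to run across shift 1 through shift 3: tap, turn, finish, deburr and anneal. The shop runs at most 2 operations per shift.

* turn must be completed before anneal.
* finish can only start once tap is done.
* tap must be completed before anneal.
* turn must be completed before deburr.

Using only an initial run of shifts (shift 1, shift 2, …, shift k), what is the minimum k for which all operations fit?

3 shifts

The precedence chain requires at least 2 distinct shifts.
With at most 2 per shift and 5 operations, at least 3 shifts are needed.
3 works (last occupied shift: shift 3): for example tap -> shift 1; turn -> shift 1; finish -> shift 2; deburr -> shift 3; anneal -> shift 2.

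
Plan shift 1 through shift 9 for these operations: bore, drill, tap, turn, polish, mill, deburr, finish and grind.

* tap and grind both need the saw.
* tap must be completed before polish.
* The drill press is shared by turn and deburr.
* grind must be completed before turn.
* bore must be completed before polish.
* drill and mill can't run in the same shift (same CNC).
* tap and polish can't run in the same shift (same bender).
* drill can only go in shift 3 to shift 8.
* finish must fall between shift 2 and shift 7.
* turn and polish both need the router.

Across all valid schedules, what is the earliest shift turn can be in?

Precedence pushes turn to at least shift 2.
turn at shift 2 is achievable: drill in shift 3, deburr in shift 1, mill in shift 1, finish in shift 2, polish in shift 3, turn in shift 2, grind in shift 1, bore in shift 1, tap in shift 2.

shift 2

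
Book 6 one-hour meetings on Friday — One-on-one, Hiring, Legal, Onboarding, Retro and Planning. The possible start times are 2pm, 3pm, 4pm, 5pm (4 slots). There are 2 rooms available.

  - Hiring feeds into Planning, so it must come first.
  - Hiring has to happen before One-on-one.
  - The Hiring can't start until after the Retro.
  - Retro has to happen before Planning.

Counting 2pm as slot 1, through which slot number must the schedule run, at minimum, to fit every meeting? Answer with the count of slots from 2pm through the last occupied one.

The precedence chain requires at least 3 distinct slots.
With at most 2 per slot and 6 meetings, at least 3 slots are needed.
3 works (last occupied slot: 4pm): for example Retro=2pm, One-on-one=4pm, Onboarding=3pm, Planning=4pm, Hiring=3pm, Legal=2pm.

3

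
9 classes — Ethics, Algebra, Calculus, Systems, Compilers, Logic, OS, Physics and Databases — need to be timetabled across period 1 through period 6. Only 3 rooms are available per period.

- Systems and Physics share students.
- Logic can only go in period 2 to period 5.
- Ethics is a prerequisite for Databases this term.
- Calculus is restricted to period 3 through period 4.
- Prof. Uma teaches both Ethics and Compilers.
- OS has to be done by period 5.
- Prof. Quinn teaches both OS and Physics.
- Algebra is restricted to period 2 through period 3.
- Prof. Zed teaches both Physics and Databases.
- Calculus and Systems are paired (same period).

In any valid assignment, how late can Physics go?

Physics at period 6 is achievable: Systems=period 3; Logic=period 2; OS=period 1; Calculus=period 3; Algebra=period 2; Databases=period 2; Compilers=period 3; Ethics=period 1; Physics=period 6.

period 6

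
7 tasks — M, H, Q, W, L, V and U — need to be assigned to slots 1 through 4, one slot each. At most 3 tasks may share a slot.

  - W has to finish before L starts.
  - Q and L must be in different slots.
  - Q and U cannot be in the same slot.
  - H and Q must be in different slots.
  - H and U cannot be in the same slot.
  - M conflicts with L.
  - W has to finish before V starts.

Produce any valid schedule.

L -> 2, Q -> 3, U -> 2, H -> 1, M -> 1, V -> 2, W -> 1

Checking: W(1) before V(2); W(1) before L(2); H(1) != U(2); M(1) != L(2); Q(3) != L(2); Q(3) != U(2); H(1) != Q(3); max 3 per slot (cap 3).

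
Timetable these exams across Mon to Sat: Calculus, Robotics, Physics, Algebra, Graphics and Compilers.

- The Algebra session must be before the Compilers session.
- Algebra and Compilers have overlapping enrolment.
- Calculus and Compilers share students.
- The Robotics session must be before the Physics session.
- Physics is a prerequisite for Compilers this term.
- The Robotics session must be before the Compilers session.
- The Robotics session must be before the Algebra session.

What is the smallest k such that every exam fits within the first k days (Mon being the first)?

The precedence chain requires at least 3 distinct days.
3 works (last occupied day: Wed): for example Calculus=Mon, Graphics=Mon, Compilers=Wed, Physics=Tue, Robotics=Mon, Algebra=Tue.

3 days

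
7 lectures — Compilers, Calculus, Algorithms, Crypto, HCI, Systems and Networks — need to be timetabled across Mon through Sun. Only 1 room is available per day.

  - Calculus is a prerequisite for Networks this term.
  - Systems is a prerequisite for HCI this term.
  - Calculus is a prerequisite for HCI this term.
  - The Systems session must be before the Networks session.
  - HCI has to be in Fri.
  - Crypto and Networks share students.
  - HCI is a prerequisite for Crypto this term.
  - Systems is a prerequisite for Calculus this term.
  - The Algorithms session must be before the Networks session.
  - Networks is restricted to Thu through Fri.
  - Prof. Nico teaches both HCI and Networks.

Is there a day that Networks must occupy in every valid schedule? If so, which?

Networks's window is Thu–Fri.
HCI is fixed at Fri, and Networks can't share a day with HCI.
So Networks must be Thu.

Thu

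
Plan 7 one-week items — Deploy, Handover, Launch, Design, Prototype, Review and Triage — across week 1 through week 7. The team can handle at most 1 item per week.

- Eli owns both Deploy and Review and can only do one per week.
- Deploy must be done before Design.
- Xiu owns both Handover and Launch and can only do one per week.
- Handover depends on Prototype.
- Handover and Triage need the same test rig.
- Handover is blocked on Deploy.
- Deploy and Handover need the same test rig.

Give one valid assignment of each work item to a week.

Triage -> week 7; Design -> week 4; Review -> week 6; Handover -> week 3; Launch -> week 5; Prototype -> week 2; Deploy -> week 1

Checking: Prototype(week 2) before Handover(week 3); Deploy(week 1) before Design(week 4); Deploy(week 1) before Handover(week 3); Deploy(week 1) != Handover(week 3); Handover(week 3) != Launch(week 5); Deploy(week 1) != Review(week 6); Handover(week 3) != Triage(week 7); max 1 per week (cap 1).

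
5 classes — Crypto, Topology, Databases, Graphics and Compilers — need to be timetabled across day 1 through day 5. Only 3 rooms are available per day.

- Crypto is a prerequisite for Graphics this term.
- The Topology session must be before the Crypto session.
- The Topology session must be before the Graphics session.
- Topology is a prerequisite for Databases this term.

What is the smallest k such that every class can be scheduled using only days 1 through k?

3 days

The precedence chain requires at least 3 distinct days.
With at most 3 per day and 5 classes, at least 2 days are needed.
3 works (last occupied day: day 3): for example Graphics in day 3; Crypto in day 2; Topology in day 1; Databases in day 2; Compilers in day 1.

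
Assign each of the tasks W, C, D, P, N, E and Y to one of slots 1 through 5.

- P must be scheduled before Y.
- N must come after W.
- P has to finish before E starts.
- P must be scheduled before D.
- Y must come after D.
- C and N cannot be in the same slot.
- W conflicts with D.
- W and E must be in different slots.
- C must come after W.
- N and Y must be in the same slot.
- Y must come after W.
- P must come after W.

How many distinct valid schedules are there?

37

Splitting on W: it can be 1 (33), 2 (4). Listing each branch's schedules as (C, D, P, N, E, Y):
W=1: (2,3,2,4,3,4) (2,3,2,4,4,4) (2,3,2,4,5,4) (2,3,2,5,3,5) (2,3,2,5,4,5) (2,3,2,5,5,5) (2,4,2,5,3,5) (2,4,2,5,4,5) (2,4,2,5,5,5) (2,4,3,5,4,5) (2,4,3,5,5,5) (3,3,2,4,3,4) (3,3,2,4,4,4) (3,3,2,4,5,4) (3,3,2,5,3,5) (3,3,2,5,4,5) (3,3,2,5,5,5) (3,4,2,5,3,5) (3,4,2,5,4,5) (3,4,2,5,5,5) (3,4,3,5,4,5) (3,4,3,5,5,5) (4,3,2,5,3,5) (4,3,2,5,4,5) (4,3,2,5,5,5) (4,4,2,5,3,5) (4,4,2,5,4,5) (4,4,2,5,5,5) (4,4,3,5,4,5) (4,4,3,5,5,5) (5,3,2,4,3,4) (5,3,2,4,4,4) (5,3,2,4,5,4) — 33.
W=2: (3,4,3,5,4,5) (3,4,3,5,5,5) (4,4,3,5,4,5) (4,4,3,5,5,5) — 4.
Summing: 33 + 4 = 37.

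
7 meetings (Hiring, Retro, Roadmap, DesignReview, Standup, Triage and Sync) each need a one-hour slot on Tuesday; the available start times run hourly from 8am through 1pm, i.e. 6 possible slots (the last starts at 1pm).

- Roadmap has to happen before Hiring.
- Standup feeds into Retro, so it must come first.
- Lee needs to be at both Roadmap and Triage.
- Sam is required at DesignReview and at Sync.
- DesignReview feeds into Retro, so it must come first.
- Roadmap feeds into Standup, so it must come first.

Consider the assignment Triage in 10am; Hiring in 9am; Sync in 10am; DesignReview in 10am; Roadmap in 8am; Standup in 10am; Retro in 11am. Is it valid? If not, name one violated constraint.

Invalid. Sam is required at DesignReview and at Sync.

Sam is required at DesignReview and at Sync — violated.
Standup feeds into Retro, so it must come first — holds.
Lee needs to be at both Roadmap and Triage — holds.
Roadmap feeds into Standup, so it must come first — holds.
Roadmap has to happen before Hiring — holds.
DesignReview feeds into Retro, so it must come first — holds.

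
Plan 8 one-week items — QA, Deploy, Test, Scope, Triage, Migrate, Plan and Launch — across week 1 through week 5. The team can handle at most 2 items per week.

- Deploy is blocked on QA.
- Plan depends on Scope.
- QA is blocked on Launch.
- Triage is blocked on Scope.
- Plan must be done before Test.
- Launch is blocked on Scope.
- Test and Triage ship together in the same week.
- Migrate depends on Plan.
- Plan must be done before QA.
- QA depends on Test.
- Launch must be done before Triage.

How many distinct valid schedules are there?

2

Enumerating: Launch in week 2, Scope in week 1, Plan in week 2, Deploy in week 5, Test in week 3, QA in week 4, Triage in week 3, Migrate in week 4 | Deploy=week 5; Plan=week 2; QA=week 4; Test=week 3; Migrate=week 5; Scope=week 1; Triage=week 3; Launch=week 2.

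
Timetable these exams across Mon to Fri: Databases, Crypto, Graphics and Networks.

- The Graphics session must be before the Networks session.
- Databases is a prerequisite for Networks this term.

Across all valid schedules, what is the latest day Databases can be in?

Thu

Downstream work caps Databases at Thu.
Databases at Thu is achievable: Databases in Thu; Graphics in Mon; Crypto in Mon; Networks in Fri.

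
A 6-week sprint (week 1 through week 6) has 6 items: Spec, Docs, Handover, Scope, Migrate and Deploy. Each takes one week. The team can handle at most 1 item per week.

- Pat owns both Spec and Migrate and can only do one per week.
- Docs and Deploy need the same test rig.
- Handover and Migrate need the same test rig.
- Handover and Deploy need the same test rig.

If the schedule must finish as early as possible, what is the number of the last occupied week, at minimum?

6

With at most 1 per week and 6 work items, at least 6 weeks are needed.
6 works (last occupied week: week 6): for example Handover in week 3, Spec in week 1, Scope in week 4, Docs in week 2, Deploy in week 6, Migrate in week 5.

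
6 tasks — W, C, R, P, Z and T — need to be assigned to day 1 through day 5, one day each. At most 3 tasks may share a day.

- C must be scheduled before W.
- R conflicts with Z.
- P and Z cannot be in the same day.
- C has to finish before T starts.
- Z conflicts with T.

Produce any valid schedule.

R=day 1; P=day 1; C=day 1; T=day 2; Z=day 3; W=day 2

Checking: C(day 1) before T(day 2); C(day 1) before W(day 2); P(day 1) != Z(day 3); Z(day 3) != T(day 2); R(day 1) != Z(day 3); max 3 per day (cap 3).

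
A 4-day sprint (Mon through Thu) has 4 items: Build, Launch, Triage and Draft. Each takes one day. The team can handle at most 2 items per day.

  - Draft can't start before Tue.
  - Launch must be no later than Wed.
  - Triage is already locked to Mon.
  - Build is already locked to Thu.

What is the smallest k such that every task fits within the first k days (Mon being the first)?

With at most 2 per day and 4 tasks, at least 2 days are needed.
Build can't be placed before Thu — that is day 4 counting from Mon — so the schedule must run through at least 4 days.
4 works (last occupied day: Thu): for example Build in Thu, Launch in Mon, Triage in Mon, Draft in Tue.

4 days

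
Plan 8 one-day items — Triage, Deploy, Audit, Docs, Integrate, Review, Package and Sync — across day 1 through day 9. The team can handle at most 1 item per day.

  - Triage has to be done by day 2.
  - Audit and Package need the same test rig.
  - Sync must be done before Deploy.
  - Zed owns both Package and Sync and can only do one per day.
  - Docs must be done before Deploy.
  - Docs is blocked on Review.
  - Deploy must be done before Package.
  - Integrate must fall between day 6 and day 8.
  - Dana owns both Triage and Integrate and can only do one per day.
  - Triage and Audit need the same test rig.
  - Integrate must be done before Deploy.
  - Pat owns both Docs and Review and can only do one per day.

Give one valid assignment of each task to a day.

Deploy=day 7, Sync=day 4, Audit=day 5, Docs=day 3, Package=day 8, Triage=day 1, Review=day 2, Integrate=day 6

Checking: Integrate(day 6) before Deploy(day 7); Docs(day 3) before Deploy(day 7); Sync(day 4) before Deploy(day 7); Review(day 2) before Docs(day 3); Deploy(day 7) before Package(day 8); Triage(day 1) != Integrate(day 6); Triage(day 1) != Audit(day 5); Docs(day 3) != Review(day 2); Package(day 8) != Sync(day 4); Audit(day 5) != Package(day 8); Integrate=day 6 in [day 6,day 8]; Triage=day 1 in [day 1,day 2]; max 1 per day (cap 1).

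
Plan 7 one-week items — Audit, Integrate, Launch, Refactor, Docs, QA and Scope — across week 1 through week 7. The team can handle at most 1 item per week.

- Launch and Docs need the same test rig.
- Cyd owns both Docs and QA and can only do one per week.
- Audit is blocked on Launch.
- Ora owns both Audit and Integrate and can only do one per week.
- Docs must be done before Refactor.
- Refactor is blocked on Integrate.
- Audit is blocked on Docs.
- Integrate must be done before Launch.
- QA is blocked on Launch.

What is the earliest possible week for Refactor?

Precedence pushes Refactor to at least week 2.
Refactor at week 3 is achievable: QA in week 6; Docs in week 2; Audit in week 5; Integrate in week 1; Refactor in week 3; Launch in week 4; Scope in week 7.
Nothing earlier works — the conflict and capacity constraints rule out every week before week 3.

week 3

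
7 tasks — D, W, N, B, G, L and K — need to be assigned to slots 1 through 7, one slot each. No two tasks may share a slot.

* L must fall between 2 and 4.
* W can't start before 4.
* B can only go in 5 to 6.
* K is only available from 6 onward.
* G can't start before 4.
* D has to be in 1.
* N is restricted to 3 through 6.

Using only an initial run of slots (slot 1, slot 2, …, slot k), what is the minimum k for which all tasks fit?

With at most 1 per slot and 7 tasks, at least 7 slots are needed.
K can't be placed before 6, so the schedule must run through at least slot 6.
7 works (last occupied slot: 7): for example K=6, L=2, B=5, W=4, D=1, G=7, N=3.

7 slots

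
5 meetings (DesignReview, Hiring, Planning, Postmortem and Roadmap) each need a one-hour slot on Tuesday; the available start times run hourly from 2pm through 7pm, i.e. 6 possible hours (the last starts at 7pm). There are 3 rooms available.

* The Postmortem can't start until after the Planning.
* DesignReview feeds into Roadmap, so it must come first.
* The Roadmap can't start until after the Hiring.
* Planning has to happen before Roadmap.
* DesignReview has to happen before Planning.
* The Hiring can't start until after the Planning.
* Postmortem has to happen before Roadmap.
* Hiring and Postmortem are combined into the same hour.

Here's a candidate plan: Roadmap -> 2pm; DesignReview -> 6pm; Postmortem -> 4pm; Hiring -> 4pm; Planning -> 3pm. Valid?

No. DesignReview feeds into Roadmap, so it must come first is not satisfied.

The Roadmap can't start until after the Hiring — violated.
The Hiring can't start until after the Planning — holds.
There are 3 rooms available — holds.
DesignReview feeds into Roadmap, so it must come first — violated.
Planning has to happen before Roadmap — violated.
The Postmortem can't start until after the Planning — holds.
Hiring and Postmortem are combined into the same hour — holds.
DesignReview has to happen before Planning — violated.
Postmortem has to happen before Roadmap — violated.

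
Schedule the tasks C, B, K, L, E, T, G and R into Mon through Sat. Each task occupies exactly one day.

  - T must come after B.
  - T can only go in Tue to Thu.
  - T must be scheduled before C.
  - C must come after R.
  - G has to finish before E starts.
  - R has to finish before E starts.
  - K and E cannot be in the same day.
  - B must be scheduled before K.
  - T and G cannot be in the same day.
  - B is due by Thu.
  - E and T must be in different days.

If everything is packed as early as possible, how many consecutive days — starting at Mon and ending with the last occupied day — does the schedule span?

3

The precedence chain requires at least 3 distinct days.
3 works (last occupied day: Wed): for example T=Tue, E=Wed, R=Mon, B=Mon, L=Mon, C=Wed, G=Mon, K=Tue.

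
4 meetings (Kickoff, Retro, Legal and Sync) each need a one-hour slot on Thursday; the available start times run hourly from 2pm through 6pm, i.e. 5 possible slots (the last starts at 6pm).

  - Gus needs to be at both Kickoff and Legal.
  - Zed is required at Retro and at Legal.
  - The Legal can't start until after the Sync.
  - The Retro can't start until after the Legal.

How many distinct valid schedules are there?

40

Splitting on Kickoff: it can be 2pm (10), 3pm (7), 4pm (6), 5pm (7), 6pm (10). Listing each branch's schedules as (Retro, Legal, Sync):
Kickoff=2pm: (4pm,3pm,2pm) (5pm,3pm,2pm) (5pm,4pm,2pm) (5pm,4pm,3pm) (6pm,3pm,2pm) (6pm,4pm,2pm) (6pm,4pm,3pm) (6pm,5pm,2pm) (6pm,5pm,3pm) (6pm,5pm,4pm) — 10.
Kickoff=3pm: (5pm,4pm,2pm) (5pm,4pm,3pm) (6pm,4pm,2pm) (6pm,4pm,3pm) (6pm,5pm,2pm) (6pm,5pm,3pm) (6pm,5pm,4pm) — 7.
Kickoff=4pm: (4pm,3pm,2pm) (5pm,3pm,2pm) (6pm,3pm,2pm) (6pm,5pm,2pm) (6pm,5pm,3pm) (6pm,5pm,4pm) — 6.
Kickoff=5pm: (4pm,3pm,2pm) (5pm,3pm,2pm) (5pm,4pm,2pm) (5pm,4pm,3pm) (6pm,3pm,2pm) (6pm,4pm,2pm) (6pm,4pm,3pm) — 7.
Kickoff=6pm: (4pm,3pm,2pm) (5pm,3pm,2pm) (5pm,4pm,2pm) (5pm,4pm,3pm) (6pm,3pm,2pm) (6pm,4pm,2pm) (6pm,4pm,3pm) (6pm,5pm,2pm) (6pm,5pm,3pm) (6pm,5pm,4pm) — 10.
Summing: 10 + 7 + 6 + 7 + 10 = 40.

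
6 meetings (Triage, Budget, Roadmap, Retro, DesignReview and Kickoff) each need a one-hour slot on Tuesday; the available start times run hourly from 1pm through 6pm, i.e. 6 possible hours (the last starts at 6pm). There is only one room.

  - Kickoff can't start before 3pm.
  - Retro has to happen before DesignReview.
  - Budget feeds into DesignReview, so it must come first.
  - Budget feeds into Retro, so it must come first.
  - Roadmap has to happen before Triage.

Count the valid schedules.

Splitting on Triage: it can be 2pm (4), 3pm (6), 4pm (8), 5pm (10), 6pm (12). Listing each branch's schedules as (Budget, Roadmap, Retro, DesignReview, Kickoff):
Triage=2pm: (3pm,1pm,4pm,5pm,6pm) (3pm,1pm,4pm,6pm,5pm) (3pm,1pm,5pm,6pm,4pm) (4pm,1pm,5pm,6pm,3pm) — 4.
Triage=3pm: (1pm,2pm,4pm,5pm,6pm) (1pm,2pm,4pm,6pm,5pm) (1pm,2pm,5pm,6pm,4pm) (2pm,1pm,4pm,5pm,6pm) (2pm,1pm,4pm,6pm,5pm) (2pm,1pm,5pm,6pm,4pm) — 6.
Triage=4pm: (1pm,2pm,3pm,5pm,6pm) (1pm,2pm,3pm,6pm,5pm) (1pm,2pm,5pm,6pm,3pm) (1pm,3pm,2pm,5pm,6pm) (1pm,3pm,2pm,6pm,5pm) (2pm,1pm,3pm,5pm,6pm) (2pm,1pm,3pm,6pm,5pm) (2pm,1pm,5pm,6pm,3pm) — 8.
Triage=5pm: (1pm,2pm,3pm,4pm,6pm) (1pm,2pm,3pm,6pm,4pm) (1pm,2pm,4pm,6pm,3pm) (1pm,3pm,2pm,4pm,6pm) (1pm,3pm,2pm,6pm,4pm) (1pm,4pm,2pm,3pm,6pm) (1pm,4pm,2pm,6pm,3pm) (2pm,1pm,3pm,4pm,6pm) (2pm,1pm,3pm,6pm,4pm) (2pm,1pm,4pm,6pm,3pm) — 10.
Triage=6pm: (1pm,2pm,3pm,4pm,5pm) (1pm,2pm,3pm,5pm,4pm) (1pm,2pm,4pm,5pm,3pm) (1pm,3pm,2pm,4pm,5pm) (1pm,3pm,2pm,5pm,4pm) (1pm,4pm,2pm,3pm,5pm) (1pm,4pm,2pm,5pm,3pm) (1pm,5pm,2pm,3pm,4pm) (1pm,5pm,2pm,4pm,3pm) (2pm,1pm,3pm,4pm,5pm) (2pm,1pm,3pm,5pm,4pm) (2pm,1pm,4pm,5pm,3pm) — 12.
Summing: 4 + 6 + 8 + 10 + 12 = 40.

40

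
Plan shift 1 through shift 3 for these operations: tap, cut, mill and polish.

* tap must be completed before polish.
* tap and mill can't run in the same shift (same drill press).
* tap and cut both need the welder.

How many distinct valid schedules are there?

12

Splitting on tap: it can be shift 1 (8), shift 2 (4). Listing each branch's schedules as (cut, mill, polish) by shift number:
tap=shift 1: (2,2,2) (2,2,3) (2,3,2) (2,3,3) (3,2,2) (3,2,3) (3,3,2) (3,3,3) — 8.
tap=shift 2: (1,1,3) (1,3,3) (3,1,3) (3,3,3) — 4.
Summing: 8 + 4 = 12.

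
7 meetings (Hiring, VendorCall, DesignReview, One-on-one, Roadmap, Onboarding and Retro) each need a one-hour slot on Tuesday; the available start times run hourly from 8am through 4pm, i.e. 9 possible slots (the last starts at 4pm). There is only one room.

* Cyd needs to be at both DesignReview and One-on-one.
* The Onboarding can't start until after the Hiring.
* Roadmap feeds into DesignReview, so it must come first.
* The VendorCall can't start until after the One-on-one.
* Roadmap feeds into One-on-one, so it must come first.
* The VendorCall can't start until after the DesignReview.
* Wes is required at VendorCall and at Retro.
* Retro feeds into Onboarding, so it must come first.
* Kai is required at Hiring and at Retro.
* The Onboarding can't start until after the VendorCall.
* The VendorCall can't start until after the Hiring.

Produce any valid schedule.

DesignReview=10am, Onboarding=2pm, VendorCall=12pm, One-on-one=11am, Retro=1pm, Hiring=8am, Roadmap=9am

Checking: Roadmap(9am) before DesignReview(10am); VendorCall(12pm) before Onboarding(2pm); Retro(1pm) before Onboarding(2pm); One-on-one(11am) before VendorCall(12pm); DesignReview(10am) before VendorCall(12pm); Roadmap(9am) before One-on-one(11am); Hiring(8am) before VendorCall(12pm); Hiring(8am) before Onboarding(2pm); Hiring(8am) != Retro(1pm); VendorCall(12pm) != Retro(1pm); DesignReview(10am) != One-on-one(11am); max 1 per slot (cap 1).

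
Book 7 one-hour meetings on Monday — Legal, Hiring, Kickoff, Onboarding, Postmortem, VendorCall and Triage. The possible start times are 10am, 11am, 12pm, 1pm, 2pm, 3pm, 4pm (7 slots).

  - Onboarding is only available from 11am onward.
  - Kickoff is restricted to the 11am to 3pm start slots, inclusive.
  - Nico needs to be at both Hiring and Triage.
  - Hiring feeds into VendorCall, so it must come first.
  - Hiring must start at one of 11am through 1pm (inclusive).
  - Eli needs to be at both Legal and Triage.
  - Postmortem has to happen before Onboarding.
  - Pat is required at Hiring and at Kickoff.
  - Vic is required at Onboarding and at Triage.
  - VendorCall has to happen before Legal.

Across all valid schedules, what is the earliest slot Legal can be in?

1pm

Precedence pushes Legal to at least 1pm.
Legal at 1pm is achievable: Legal -> 1pm; Onboarding -> 11am; Kickoff -> 12pm; VendorCall -> 12pm; Triage -> 10am; Postmortem -> 10am; Hiring -> 11am.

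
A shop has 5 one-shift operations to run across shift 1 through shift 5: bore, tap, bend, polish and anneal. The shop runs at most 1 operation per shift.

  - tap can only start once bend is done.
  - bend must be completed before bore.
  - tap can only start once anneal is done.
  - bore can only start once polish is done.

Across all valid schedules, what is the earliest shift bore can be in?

Precedence pushes bore to at least shift 2.
bore at shift 3 is achievable: bend=shift 1, bore=shift 3, polish=shift 2, tap=shift 5, anneal=shift 4.
Nothing earlier works — the capacity limit rule out every shift before shift 3.

shift 3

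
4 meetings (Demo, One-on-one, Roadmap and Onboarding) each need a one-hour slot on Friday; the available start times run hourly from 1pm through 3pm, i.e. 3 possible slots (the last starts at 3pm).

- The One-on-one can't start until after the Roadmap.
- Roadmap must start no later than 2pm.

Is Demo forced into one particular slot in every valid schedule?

No

Demo can be 1pm (e.g. Demo -> 1pm; Onboarding -> 1pm; Roadmap -> 1pm; One-on-one -> 2pm) or 2pm (e.g. Onboarding -> 1pm, Roadmap -> 1pm, One-on-one -> 2pm, Demo -> 2pm).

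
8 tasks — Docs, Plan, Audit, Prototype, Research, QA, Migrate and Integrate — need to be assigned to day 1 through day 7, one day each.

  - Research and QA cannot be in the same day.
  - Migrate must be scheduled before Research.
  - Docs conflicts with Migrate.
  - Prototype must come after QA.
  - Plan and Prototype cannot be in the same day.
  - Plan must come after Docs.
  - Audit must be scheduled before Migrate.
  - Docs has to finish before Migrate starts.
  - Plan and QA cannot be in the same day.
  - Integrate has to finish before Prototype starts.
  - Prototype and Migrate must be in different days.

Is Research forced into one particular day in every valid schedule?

No

Research can be day 3 (e.g. Research in day 3, Prototype in day 3, Migrate in day 2, QA in day 1, Plan in day 2, Audit in day 1, Integrate in day 1, Docs in day 1) or day 4 (e.g. Prototype=day 3, Integrate=day 1, Docs=day 1, Audit=day 1, QA=day 1, Migrate=day 2, Plan=day 2, Research=day 4).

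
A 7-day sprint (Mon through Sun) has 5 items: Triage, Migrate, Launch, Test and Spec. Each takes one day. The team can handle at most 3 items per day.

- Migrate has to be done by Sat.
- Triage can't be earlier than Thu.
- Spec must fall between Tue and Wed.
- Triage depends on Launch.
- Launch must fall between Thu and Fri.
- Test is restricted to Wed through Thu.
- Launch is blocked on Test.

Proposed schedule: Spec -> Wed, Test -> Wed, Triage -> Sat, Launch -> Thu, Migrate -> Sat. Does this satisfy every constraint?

Yes

Test is restricted to Wed through Thu — holds.
Triage can't be earlier than Thu — holds.
Spec must fall between Tue and Wed — holds.
The team can handle at most 3 items per day — holds.
Launch must fall between Thu and Fri — holds.
Triage depends on Launch — holds.
Migrate has to be done by Sat — holds.
Launch is blocked on Test — holds.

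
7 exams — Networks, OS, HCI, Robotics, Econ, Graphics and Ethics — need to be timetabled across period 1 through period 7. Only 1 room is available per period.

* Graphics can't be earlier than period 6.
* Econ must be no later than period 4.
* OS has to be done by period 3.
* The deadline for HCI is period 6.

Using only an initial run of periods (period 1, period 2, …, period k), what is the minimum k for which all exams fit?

With at most 1 per period and 7 exams, at least 7 periods are needed.
Graphics can't be placed before period 6, so the schedule must run through at least period 6.
7 works (last occupied period: period 7): for example Graphics=period 6, HCI=period 3, Econ=period 2, Networks=period 4, Robotics=period 5, Ethics=period 7, OS=period 1.

7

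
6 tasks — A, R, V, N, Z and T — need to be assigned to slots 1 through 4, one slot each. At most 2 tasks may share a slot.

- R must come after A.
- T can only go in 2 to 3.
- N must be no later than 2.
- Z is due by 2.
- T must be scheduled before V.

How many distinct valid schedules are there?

Splitting on A: it can be 1 (16), 2 (10), 3 (10). Listing each branch's schedules as (R, V, N, Z, T):
A=1: (2,4,1,2,3) (2,4,2,1,3) (3,3,1,2,2) (3,3,2,1,2) (3,4,1,2,2) (3,4,1,2,3) (3,4,2,1,2) (3,4,2,1,3) (3,4,2,2,3) (4,3,1,2,2) (4,3,2,1,2) (4,4,1,2,2) (4,4,1,2,3) (4,4,2,1,2) (4,4,2,1,3) (4,4,2,2,3) — 16.
A=2: (3,3,1,1,2) (3,4,1,1,2) (3,4,1,1,3) (3,4,1,2,3) (3,4,2,1,3) (4,3,1,1,2) (4,4,1,1,2) (4,4,1,1,3) (4,4,1,2,3) (4,4,2,1,3) — 10.
A=3: (4,3,1,1,2) (4,3,1,2,2) (4,3,2,1,2) (4,4,1,1,2) (4,4,1,1,3) (4,4,1,2,2) (4,4,1,2,3) (4,4,2,1,2) (4,4,2,1,3) (4,4,2,2,3) — 10.
Summing: 16 + 10 + 10 = 36.

36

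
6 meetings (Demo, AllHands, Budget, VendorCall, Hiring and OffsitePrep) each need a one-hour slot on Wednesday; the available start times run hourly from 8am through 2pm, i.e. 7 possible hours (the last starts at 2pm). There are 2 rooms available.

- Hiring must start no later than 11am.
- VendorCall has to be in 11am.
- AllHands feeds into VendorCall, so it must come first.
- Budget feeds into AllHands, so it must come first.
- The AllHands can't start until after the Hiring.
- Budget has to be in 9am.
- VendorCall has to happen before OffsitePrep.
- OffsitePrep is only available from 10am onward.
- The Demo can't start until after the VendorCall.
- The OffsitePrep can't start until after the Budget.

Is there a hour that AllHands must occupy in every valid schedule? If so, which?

Budget is fixed at 9am and must come before AllHands, so AllHands is at least 10am.
VendorCall is fixed at 11am and must come after AllHands, so AllHands is at most 10am.
So AllHands must be 10am.

10am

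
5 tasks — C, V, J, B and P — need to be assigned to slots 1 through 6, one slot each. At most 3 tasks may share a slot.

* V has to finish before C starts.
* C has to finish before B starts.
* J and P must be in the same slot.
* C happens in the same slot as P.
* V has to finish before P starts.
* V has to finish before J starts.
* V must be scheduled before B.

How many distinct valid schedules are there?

Splitting on C: it can be 2 (4), 3 (6), 4 (6), 5 (4). Listing each branch's schedules as (V, J, B, P):
C=2: (1,2,3,2) (1,2,4,2) (1,2,5,2) (1,2,6,2) — 4.
C=3: (1,3,4,3) (1,3,5,3) (1,3,6,3) (2,3,4,3) (2,3,5,3) (2,3,6,3) — 6.
C=4: (1,4,5,4) (1,4,6,4) (2,4,5,4) (2,4,6,4) (3,4,5,4) (3,4,6,4) — 6.
C=5: (1,5,6,5) (2,5,6,5) (3,5,6,5) (4,5,6,5) — 4.
Summing: 4 + 6 + 6 + 4 = 20.

20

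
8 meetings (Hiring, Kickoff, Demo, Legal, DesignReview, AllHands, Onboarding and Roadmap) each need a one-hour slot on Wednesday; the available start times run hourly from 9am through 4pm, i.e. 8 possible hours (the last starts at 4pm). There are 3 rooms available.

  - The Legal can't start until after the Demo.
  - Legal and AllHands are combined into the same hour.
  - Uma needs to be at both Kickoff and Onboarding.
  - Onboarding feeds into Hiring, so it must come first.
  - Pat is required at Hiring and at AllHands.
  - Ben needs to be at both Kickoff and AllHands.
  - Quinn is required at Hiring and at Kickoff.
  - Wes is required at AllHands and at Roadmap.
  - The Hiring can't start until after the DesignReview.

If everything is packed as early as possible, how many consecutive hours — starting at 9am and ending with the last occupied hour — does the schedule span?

3 hours

The precedence chain requires at least 2 distinct hours.
With at most 3 per hour and 8 meetings, at least 3 hours are needed.
3 works (last occupied hour: 11am): for example Legal in 10am; Kickoff in 9am; Roadmap in 11am; Onboarding in 10am; Demo in 9am; Hiring in 11am; DesignReview in 9am; AllHands in 10am.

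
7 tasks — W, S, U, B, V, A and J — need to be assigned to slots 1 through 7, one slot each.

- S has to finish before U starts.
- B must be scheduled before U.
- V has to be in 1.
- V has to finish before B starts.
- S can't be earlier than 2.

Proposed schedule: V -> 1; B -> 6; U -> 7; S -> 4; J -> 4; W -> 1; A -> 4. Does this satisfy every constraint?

V has to finish before B starts — holds.
S has to finish before U starts — holds.
S can't be earlier than 2 — holds.
V has to be in 1 — holds.
B must be scheduled before U — holds.

Yes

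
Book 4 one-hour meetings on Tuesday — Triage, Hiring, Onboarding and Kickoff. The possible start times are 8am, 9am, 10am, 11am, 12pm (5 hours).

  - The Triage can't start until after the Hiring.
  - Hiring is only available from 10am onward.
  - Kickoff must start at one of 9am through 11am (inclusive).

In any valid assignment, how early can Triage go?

Precedence pushes Triage to at least 11am.
Triage at 11am is achievable: Triage in 11am, Hiring in 10am, Kickoff in 9am, Onboarding in 8am.

11am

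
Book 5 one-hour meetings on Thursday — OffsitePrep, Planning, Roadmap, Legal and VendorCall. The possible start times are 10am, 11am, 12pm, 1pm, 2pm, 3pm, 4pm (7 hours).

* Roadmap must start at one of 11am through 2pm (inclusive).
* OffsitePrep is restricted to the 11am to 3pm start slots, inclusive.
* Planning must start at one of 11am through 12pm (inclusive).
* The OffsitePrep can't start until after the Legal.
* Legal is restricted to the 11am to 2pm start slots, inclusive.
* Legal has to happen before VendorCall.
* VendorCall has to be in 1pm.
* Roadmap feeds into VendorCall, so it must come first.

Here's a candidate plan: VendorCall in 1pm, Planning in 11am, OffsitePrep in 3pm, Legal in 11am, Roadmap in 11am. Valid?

Yes, all constraints hold

The OffsitePrep can't start until after the Legal — holds.
Legal is restricted to the 11am to 2pm start slots, inclusive — holds.
OffsitePrep is restricted to the 11am to 3pm start slots, inclusive — holds.
Planning must start at one of 11am through 12pm (inclusive) — holds.
Legal has to happen before VendorCall — holds.
Roadmap feeds into VendorCall, so it must come first — holds.
VendorCall has to be in 1pm — holds.
Roadmap must start at one of 11am through 2pm (inclusive) — holds.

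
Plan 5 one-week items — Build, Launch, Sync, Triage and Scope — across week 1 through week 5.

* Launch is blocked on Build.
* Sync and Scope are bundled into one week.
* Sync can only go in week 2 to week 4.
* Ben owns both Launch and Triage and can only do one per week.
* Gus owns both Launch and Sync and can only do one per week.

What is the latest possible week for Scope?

week 4

Scope must be in the same week as Sync, which can't be before week 2, so Scope is at least week 2; Scope must be in the same week as Sync, which can't be after week 4, so Scope is at most week 4.
Scope at week 4 is achievable: Triage=week 1, Launch=week 2, Sync=week 4, Build=week 1, Scope=week 4.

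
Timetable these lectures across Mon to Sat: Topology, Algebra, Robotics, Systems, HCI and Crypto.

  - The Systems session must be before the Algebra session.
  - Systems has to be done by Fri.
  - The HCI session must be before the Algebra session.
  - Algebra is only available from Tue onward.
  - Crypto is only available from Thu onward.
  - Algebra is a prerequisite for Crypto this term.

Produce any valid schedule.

Systems -> Mon; HCI -> Mon; Topology -> Mon; Robotics -> Mon; Algebra -> Tue; Crypto -> Thu

Checking: Systems(Mon) before Algebra(Tue); HCI(Mon) before Algebra(Tue); Algebra(Tue) before Crypto(Thu); Algebra=Tue in [Tue,Sat]; Systems=Mon in [Mon,Fri]; Crypto=Thu in [Thu,Sat].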